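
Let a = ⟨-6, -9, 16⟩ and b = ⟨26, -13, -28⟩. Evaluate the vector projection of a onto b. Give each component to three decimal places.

a · b = (-6)·26 + (-9)·(-13) + 16·(-28) = -156 + 117 - 448 = -487
|b|² = 676 + 169 + 784 = 1629
proj_b a = (-487/1629) · (26, -13, -28) ≈ (-7.773, 3.886, 8.371)

(-7.773, 3.886, 8.371)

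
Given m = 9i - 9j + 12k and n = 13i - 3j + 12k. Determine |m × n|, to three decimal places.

i: (-9)·12 - 12·(-3) = -108 - (-36) = -72
j: 12·13 - 9·12 = 156 - 108 = 48
k: 9·(-3) - (-9)·13 = -27 - (-117) = 90
m × n = (-72, 48, 90)
|m × n| = √((-72)² + 48² + 90²) = √15588 ≈ 124.8519

124.852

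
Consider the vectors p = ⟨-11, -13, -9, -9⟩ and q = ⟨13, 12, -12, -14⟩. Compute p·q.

-65

p · q = (-11)·13 + (-13)·12 + (-9)·(-12) + (-9)·(-14) = -143 - 156 + 108 + 126 = -65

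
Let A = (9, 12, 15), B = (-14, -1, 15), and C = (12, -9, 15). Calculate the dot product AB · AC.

204

AB = B − A = (-23, -13, 0)
AC = C − A = (3, -21, 0)
AB · AC = (-23)·3 + (-13)·(-21) + 0·0 = -69 + 273 + 0 = 204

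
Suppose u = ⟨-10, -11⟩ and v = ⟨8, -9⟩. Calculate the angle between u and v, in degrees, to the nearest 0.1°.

83.9

u · v = (-10)·8 + (-11)·(-9) = -80 + 99 = 19
|u|² = 100 + 121 = 221,  |u| = √221 ≈ 14.866069
|v|² = 64 + 81 = 145,  |v| = √145 ≈ 12.041595
cos θ = 19 / (14.866069 · 12.041595) ≈ 0.10614
θ = arccos(0.10614) ≈ 83.9°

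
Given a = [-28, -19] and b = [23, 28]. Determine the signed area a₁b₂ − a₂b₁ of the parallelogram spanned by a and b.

(-28)·28 - (-19)·23 = -784 - (-437) = -347

-347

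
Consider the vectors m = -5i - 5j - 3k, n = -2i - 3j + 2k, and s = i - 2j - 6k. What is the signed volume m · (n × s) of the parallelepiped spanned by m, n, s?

-81

n × s:
i: (-3)·(-6) - 2·(-2) = 18 - (-4) = 22
j: 2·1 - (-2)·(-6) = 2 - 12 = -10
k: (-2)·(-2) - (-3)·1 = 4 - (-3) = 7
n × s = (22, -10, 7)
m · (n × s) = (-5)·22 + (-5)·(-10) + (-3)·7 = -110 + 50 - 21 = -81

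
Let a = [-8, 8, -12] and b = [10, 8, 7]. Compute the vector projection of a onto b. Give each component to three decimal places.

a · b = (-8)·10 + 8·8 + (-12)·7 = -80 + 64 - 84 = -100
|b|² = 100 + 64 + 49 = 213
proj_b a = (-100/213) · (10, 8, 7) ≈ (-4.695, -3.756, -3.286)

(-4.695, -3.756, -3.286)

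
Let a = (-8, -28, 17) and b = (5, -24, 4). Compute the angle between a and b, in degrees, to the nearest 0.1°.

a · b = (-8)·5 + (-28)·(-24) + 17·4 = -40 + 672 + 68 = 700
|a|² = 64 + 784 + 289 = 1137,  |a| = √1137 ≈ 33.719431
|b|² = 25 + 576 + 16 = 617,  |b| = √617 ≈ 24.839485
cos θ = 700 / (33.719431 · 24.839485) ≈ 0.83575
θ = arccos(0.83575) ≈ 33.3°

33.3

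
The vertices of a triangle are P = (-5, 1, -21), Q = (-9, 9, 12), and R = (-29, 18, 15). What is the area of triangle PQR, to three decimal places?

357.005

PQ = (-4, 8, 33),  PR = (-24, 17, 36)
i: 8·36 - 33·17 = 288 - 561 = -273
j: 33·(-24) - (-4)·36 = -792 - (-144) = -648
k: (-4)·17 - 8·(-24) = -68 - (-192) = 124
PQ × PR = (-273, -648, 124)
|PQ × PR| = √509809 ≈ 714.0091
area = ½ · 714.0091 ≈ 357.005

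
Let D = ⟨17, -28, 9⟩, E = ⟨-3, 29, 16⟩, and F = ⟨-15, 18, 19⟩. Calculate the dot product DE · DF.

3332

DE = E − D = (-20, 57, 7)
DF = F − D = (-32, 46, 10)
DE · DF = (-20)·(-32) + 57·46 + 7·10 = 640 + 2622 + 70 = 3332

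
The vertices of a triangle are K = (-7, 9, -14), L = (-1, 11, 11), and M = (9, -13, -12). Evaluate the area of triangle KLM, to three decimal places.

347.978

KL = (6, 2, 25),  KM = (16, -22, 2)
i: 2·2 - 25·(-22) = 4 - (-550) = 554
j: 25·16 - 6·2 = 400 - 12 = 388
k: 6·(-22) - 2·16 = -132 - 32 = -164
KL × KM = (554, 388, -164)
|KL × KM| = √484356 ≈ 695.9569
area = ½ · 695.9569 ≈ 347.978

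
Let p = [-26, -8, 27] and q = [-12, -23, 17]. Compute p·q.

955

p · q = (-26)·(-12) + (-8)·(-23) + 27·17 = 312 + 184 + 459 = 955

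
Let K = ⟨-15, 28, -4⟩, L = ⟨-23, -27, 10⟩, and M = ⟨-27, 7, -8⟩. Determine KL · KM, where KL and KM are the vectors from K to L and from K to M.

1195

KL = L − K = (-8, -55, 14)
KM = M − K = (-12, -21, -4)
KL · KM = (-8)·(-12) + (-55)·(-21) + 14·(-4) = 96 + 1155 - 56 = 1195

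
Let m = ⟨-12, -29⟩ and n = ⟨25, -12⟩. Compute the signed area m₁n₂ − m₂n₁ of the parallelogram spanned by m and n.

(-12)·(-12) - (-29)·25 = 144 - (-725) = 869

869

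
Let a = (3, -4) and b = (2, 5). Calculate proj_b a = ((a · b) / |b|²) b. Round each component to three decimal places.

(-0.966, -2.414)

a · b = 3·2 + (-4)·5 = 6 - 20 = -14
|b|² = 4 + 25 = 29
proj_b a = (-14/29) · (2, 5) ≈ (-0.966, -2.414)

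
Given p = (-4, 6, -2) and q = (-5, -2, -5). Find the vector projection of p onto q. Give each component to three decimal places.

p · q = (-4)·(-5) + 6·(-2) + (-2)·(-5) = 20 - 12 + 10 = 18
|q|² = 25 + 4 + 25 = 54
proj_q p = (18/54) · (-5, -2, -5) ≈ (-1.667, -0.667, -1.667)

(-1.667, -0.667, -1.667)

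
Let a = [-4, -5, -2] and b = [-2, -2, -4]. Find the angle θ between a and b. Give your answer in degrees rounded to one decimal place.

37.7

a · b = (-4)·(-2) + (-5)·(-2) + (-2)·(-4) = 8 + 10 + 8 = 26
|a|² = 16 + 25 + 4 = 45,  |a| = √45 ≈ 6.708204
|b|² = 4 + 4 + 16 = 24,  |b| = √24 ≈ 4.898979
cos θ = 26 / (6.708204 · 4.898979) ≈ 0.79115
θ = arccos(0.79115) ≈ 37.7°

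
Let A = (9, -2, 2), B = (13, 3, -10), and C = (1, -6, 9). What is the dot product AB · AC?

AB = B − A = (4, 5, -12)
AC = C − A = (-8, -4, 7)
AB · AC = 4·(-8) + 5·(-4) + (-12)·7 = -32 - 20 - 84 = -136

-136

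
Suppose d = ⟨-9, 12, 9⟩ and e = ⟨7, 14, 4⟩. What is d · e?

141

d · e = (-9)·7 + 12·14 + 9·4 = -63 + 168 + 36 = 141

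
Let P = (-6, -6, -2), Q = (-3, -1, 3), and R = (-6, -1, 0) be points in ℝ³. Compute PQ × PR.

PQ = (3, 5, 5)
PR = (0, 5, 2)
i: 5·2 - 5·5 = 10 - 25 = -15
j: 5·0 - 3·2 = 0 - 6 = -6
k: 3·5 - 5·0 = 15 - 0 = 15
PQ × PR = (-15, -6, 15)

(-15, -6, 15)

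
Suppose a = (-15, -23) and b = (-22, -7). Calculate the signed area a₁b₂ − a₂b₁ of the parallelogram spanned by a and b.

(-15)·(-7) - (-23)·(-22) = 105 - 506 = -401

-401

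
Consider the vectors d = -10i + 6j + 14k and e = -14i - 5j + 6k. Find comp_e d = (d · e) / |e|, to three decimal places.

12.101

d · e = (-10)·(-14) + 6·(-5) + 14·6 = 140 - 30 + 84 = 194
|e| = √(196 + 25 + 36) = √257 ≈ 16.0312
comp_e d = 194 / √257 ≈ 12.101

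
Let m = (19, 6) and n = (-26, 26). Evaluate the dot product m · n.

m · n = 19·(-26) + 6·26 = -494 + 156 = -338

-338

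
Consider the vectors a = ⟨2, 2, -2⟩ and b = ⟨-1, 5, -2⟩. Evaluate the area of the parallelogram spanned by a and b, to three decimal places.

i: 2·(-2) - (-2)·5 = -4 - (-10) = 6
j: (-2)·(-1) - 2·(-2) = 2 - (-4) = 6
k: 2·5 - 2·(-1) = 10 - (-2) = 12
a × b = (6, 6, 12)
|a × b| = √(6² + 6² + 12²) = √216 ≈ 14.6969

14.697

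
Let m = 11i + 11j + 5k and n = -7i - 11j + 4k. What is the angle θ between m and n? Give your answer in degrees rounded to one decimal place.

m · n = 11·(-7) + 11·(-11) + 5·4 = -77 - 121 + 20 = -178
|m|² = 121 + 121 + 25 = 267,  |m| = √267 ≈ 16.340135
|n|² = 49 + 121 + 16 = 186,  |n| = √186 ≈ 13.638182
cos θ = -178 / (16.340135 · 13.638182) ≈ -0.79874
θ = arccos(-0.79874) ≈ 143.0°

143.0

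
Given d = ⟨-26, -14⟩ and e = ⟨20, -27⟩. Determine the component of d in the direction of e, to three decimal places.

d · e = (-26)·20 + (-14)·(-27) = -520 + 378 = -142
|e| = √(400 + 729) = √1129 ≈ 33.6006
comp_e d = -142 / √1129 ≈ -4.226

-4.226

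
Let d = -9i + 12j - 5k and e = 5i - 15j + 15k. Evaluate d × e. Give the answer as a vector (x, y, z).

i: 12·15 - (-5)·(-15) = 180 - 75 = 105
j: (-5)·5 - (-9)·15 = -25 - (-135) = 110
k: (-9)·(-15) - 12·5 = 135 - 60 = 75
d × e = (105, 110, 75)

(105, 110, 75)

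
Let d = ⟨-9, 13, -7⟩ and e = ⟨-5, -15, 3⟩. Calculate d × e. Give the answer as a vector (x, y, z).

i: 13·3 - (-7)·(-15) = 39 - 105 = -66
j: (-7)·(-5) - (-9)·3 = 35 - (-27) = 62
k: (-9)·(-15) - 13·(-5) = 135 - (-65) = 200
d × e = (-66, 62, 200)

(-66, 62, 200)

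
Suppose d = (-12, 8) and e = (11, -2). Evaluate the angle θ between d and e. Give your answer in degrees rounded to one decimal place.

156.6

d · e = (-12)·11 + 8·(-2) = -132 - 16 = -148
|d|² = 144 + 64 = 208,  |d| = √208 ≈ 14.422205
|e|² = 121 + 4 = 125,  |e| = √125 ≈ 11.180340
cos θ = -148 / (14.422205 · 11.180340) ≈ -0.91786
θ = arccos(-0.91786) ≈ 156.6°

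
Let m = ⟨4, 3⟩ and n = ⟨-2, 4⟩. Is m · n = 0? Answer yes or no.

m · n = 4·(-2) + 3·4 = -8 + 12 = 4
Nonzero, so the vectors are not orthogonal.

no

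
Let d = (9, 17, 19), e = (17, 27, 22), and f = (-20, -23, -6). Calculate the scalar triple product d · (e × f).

e × f:
i: 27·(-6) - 22·(-23) = -162 - (-506) = 344
j: 22·(-20) - 17·(-6) = -440 - (-102) = -338
k: 17·(-23) - 27·(-20) = -391 - (-540) = 149
e × f = (344, -338, 149)
d · (e × f) = 9·344 + 17·(-338) + 19·149 = 3096 - 5746 + 2831 = 181

181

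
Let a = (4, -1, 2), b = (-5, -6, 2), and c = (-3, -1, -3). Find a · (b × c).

75

b × c:
i: (-6)·(-3) - 2·(-1) = 18 - (-2) = 20
j: 2·(-3) - (-5)·(-3) = -6 - 15 = -21
k: (-5)·(-1) - (-6)·(-3) = 5 - 18 = -13
b × c = (20, -21, -13)
a · (b × c) = 4·20 + (-1)·(-21) + 2·(-13) = 80 + 21 - 26 = 75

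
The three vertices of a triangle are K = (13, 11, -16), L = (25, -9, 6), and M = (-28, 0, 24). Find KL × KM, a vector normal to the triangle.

(-558, -1382, -952)

KL = (12, -20, 22)
KM = (-41, -11, 40)
i: (-20)·40 - 22·(-11) = -800 - (-242) = -558
j: 22·(-41) - 12·40 = -902 - 480 = -1382
k: 12·(-11) - (-20)·(-41) = -132 - 820 = -952
KL × KM = (-558, -1382, -952)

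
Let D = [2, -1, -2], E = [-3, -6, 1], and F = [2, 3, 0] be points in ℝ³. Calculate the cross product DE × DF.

DE = (-5, -5, 3)
DF = (0, 4, 2)
i: (-5)·2 - 3·4 = -10 - 12 = -22
j: 3·0 - (-5)·2 = 0 - (-10) = 10
k: (-5)·4 - (-5)·0 = -20 - 0 = -20
DE × DF = (-22, 10, -20)

(-22, 10, -20)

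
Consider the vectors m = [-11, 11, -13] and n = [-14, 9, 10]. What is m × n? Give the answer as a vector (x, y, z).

i: 11·10 - (-13)·9 = 110 - (-117) = 227
j: (-13)·(-14) - (-11)·10 = 182 - (-110) = 292
k: (-11)·9 - 11·(-14) = -99 - (-154) = 55
m × n = (227, 292, 55)

(227, 292, 55)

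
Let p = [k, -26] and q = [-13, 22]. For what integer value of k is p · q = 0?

p · q = k·(-13) + (-26)·22 = -572 - 13k
Set equal to 0: -13k = 572, so k = -44.

-44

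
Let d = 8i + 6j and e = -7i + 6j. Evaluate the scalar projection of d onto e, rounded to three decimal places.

-2.169

d · e = 8·(-7) + 6·6 = -56 + 36 = -20
|e| = √(49 + 36) = √85 ≈ 9.2195
comp_e d = -20 / √85 ≈ -2.169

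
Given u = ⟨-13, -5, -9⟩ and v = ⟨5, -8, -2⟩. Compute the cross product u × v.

(-62, -71, 129)

i: (-5)·(-2) - (-9)·(-8) = 10 - 72 = -62
j: (-9)·5 - (-13)·(-2) = -45 - 26 = -71
k: (-13)·(-8) - (-5)·5 = 104 - (-25) = 129
u × v = (-62, -71, 129)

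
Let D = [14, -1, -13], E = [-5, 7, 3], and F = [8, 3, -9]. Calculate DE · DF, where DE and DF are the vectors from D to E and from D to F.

DE = E − D = (-19, 8, 16)
DF = F − D = (-6, 4, 4)
DE · DF = (-19)·(-6) + 8·4 + 16·4 = 114 + 32 + 64 = 210

210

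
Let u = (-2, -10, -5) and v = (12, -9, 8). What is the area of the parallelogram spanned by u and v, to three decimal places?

i: (-10)·8 - (-5)·(-9) = -80 - 45 = -125
j: (-5)·12 - (-2)·8 = -60 - (-16) = -44
k: (-2)·(-9) - (-10)·12 = 18 - (-120) = 138
u × v = (-125, -44, 138)
|u × v| = √((-125)² + (-44)² + 138²) = √36605 ≈ 191.3243

191.324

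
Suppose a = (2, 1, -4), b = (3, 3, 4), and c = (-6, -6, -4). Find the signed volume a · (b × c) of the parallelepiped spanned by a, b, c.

b × c:
i: 3·(-4) - 4·(-6) = -12 - (-24) = 12
j: 4·(-6) - 3·(-4) = -24 - (-12) = -12
k: 3·(-6) - 3·(-6) = -18 - (-18) = 0
b × c = (12, -12, 0)
a · (b × c) = 2·12 + 1·(-12) + (-4)·0 = 24 - 12 + 0 = 12

12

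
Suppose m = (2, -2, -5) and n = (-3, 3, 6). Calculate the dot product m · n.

-42

m · n = 2·(-3) + (-2)·3 + (-5)·6 = -6 - 6 - 30 = -42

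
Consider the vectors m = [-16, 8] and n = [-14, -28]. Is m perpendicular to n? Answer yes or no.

m · n = (-16)·(-14) + 8·(-28) = 224 - 224 = 0
Zero, so the vectors are orthogonal.

yes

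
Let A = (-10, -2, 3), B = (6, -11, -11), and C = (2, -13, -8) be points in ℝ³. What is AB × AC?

AB = (16, -9, -14)
AC = (12, -11, -11)
i: (-9)·(-11) - (-14)·(-11) = 99 - 154 = -55
j: (-14)·12 - 16·(-11) = -168 - (-176) = 8
k: 16·(-11) - (-9)·12 = -176 - (-108) = -68
AB × AC = (-55, 8, -68)

(-55, 8, -68)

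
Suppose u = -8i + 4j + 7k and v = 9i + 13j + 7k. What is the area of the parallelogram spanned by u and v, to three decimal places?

i: 4·7 - 7·13 = 28 - 91 = -63
j: 7·9 - (-8)·7 = 63 - (-56) = 119
k: (-8)·13 - 4·9 = -104 - 36 = -140
u × v = (-63, 119, -140)
|u × v| = √((-63)² + 119² + (-140)²) = √37730 ≈ 194.2421

194.242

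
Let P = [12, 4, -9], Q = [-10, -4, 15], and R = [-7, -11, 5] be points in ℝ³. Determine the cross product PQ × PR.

PQ = (-22, -8, 24)
PR = (-19, -15, 14)
i: (-8)·14 - 24·(-15) = -112 - (-360) = 248
j: 24·(-19) - (-22)·14 = -456 - (-308) = -148
k: (-22)·(-15) - (-8)·(-19) = 330 - 152 = 178
PQ × PR = (248, -148, 178)

(248, -148, 178)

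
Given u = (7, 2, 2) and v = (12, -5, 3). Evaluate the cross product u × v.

(16, 3, -59)

i: 2·3 - 2·(-5) = 6 - (-10) = 16
j: 2·12 - 7·3 = 24 - 21 = 3
k: 7·(-5) - 2·12 = -35 - 24 = -59
u × v = (16, 3, -59)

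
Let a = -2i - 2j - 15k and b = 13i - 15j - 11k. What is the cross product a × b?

i: (-2)·(-11) - (-15)·(-15) = 22 - 225 = -203
j: (-15)·13 - (-2)·(-11) = -195 - 22 = -217
k: (-2)·(-15) - (-2)·13 = 30 - (-26) = 56
a × b = (-203, -217, 56)

(-203, -217, 56)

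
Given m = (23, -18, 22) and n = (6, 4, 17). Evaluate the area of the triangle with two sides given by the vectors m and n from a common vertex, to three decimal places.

i: (-18)·17 - 22·4 = -306 - 88 = -394
j: 22·6 - 23·17 = 132 - 391 = -259
k: 23·4 - (-18)·6 = 92 - (-108) = 200
m × n = (-394, -259, 200)
|m × n| = √((-394)² + (-259)² + 200²) = √262317 ≈ 512.1689
area = ½ · 512.1689 ≈ 256.084

256.084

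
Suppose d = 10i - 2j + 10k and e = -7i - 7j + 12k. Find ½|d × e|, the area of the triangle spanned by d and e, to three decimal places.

106.386

i: (-2)·12 - 10·(-7) = -24 - (-70) = 46
j: 10·(-7) - 10·12 = -70 - 120 = -190
k: 10·(-7) - (-2)·(-7) = -70 - 14 = -84
d × e = (46, -190, -84)
|d × e| = √(46² + (-190)² + (-84)²) = √45272 ≈ 212.7722
area = ½ · 212.7722 ≈ 106.386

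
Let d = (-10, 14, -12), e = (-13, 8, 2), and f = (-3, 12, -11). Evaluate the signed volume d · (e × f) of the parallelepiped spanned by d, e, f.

e × f:
i: 8·(-11) - 2·12 = -88 - 24 = -112
j: 2·(-3) - (-13)·(-11) = -6 - 143 = -149
k: (-13)·12 - 8·(-3) = -156 - (-24) = -132
e × f = (-112, -149, -132)
d · (e × f) = (-10)·(-112) + 14·(-149) + (-12)·(-132) = 1120 - 2086 + 1584 = 618

618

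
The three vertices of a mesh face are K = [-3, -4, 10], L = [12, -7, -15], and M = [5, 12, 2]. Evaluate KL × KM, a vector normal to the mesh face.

KL = (15, -3, -25)
KM = (8, 16, -8)
i: (-3)·(-8) - (-25)·16 = 24 - (-400) = 424
j: (-25)·8 - 15·(-8) = -200 - (-120) = -80
k: 15·16 - (-3)·8 = 240 - (-24) = 264
KL × KM = (424, -80, 264)

(424, -80, 264)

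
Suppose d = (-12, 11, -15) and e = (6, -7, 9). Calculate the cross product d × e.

(-6, 18, 18)

i: 11·9 - (-15)·(-7) = 99 - 105 = -6
j: (-15)·6 - (-12)·9 = -90 - (-108) = 18
k: (-12)·(-7) - 11·6 = 84 - 66 = 18
d × e = (-6, 18, 18)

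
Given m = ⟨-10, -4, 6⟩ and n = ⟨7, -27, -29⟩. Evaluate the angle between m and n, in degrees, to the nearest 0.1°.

105.9

m · n = (-10)·7 + (-4)·(-27) + 6·(-29) = -70 + 108 - 174 = -136
|m|² = 100 + 16 + 36 = 152,  |m| = √152 ≈ 12.328828
|n|² = 49 + 729 + 841 = 1619,  |n| = √1619 ≈ 40.236799
cos θ = -136 / (12.328828 · 40.236799) ≈ -0.27415
θ = arccos(-0.27415) ≈ 105.9°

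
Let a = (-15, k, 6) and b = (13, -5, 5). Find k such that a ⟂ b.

a · b = (-15)·13 + k·(-5) + 6·5 = -165 - 5k
Set equal to 0: -5k = 165, so k = -33.

-33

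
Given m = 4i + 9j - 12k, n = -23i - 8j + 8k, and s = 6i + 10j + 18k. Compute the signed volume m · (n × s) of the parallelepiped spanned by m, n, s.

5446

n × s:
i: (-8)·18 - 8·10 = -144 - 80 = -224
j: 8·6 - (-23)·18 = 48 - (-414) = 462
k: (-23)·10 - (-8)·6 = -230 - (-48) = -182
n × s = (-224, 462, -182)
m · (n × s) = 4·(-224) + 9·462 + (-12)·(-182) = -896 + 4158 + 2184 = 5446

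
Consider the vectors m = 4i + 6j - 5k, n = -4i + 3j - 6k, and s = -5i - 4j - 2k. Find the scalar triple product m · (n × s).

n × s:
i: 3·(-2) - (-6)·(-4) = -6 - 24 = -30
j: (-6)·(-5) - (-4)·(-2) = 30 - 8 = 22
k: (-4)·(-4) - 3·(-5) = 16 - (-15) = 31
n × s = (-30, 22, 31)
m · (n × s) = 4·(-30) + 6·22 + (-5)·31 = -120 + 132 - 155 = -143

-143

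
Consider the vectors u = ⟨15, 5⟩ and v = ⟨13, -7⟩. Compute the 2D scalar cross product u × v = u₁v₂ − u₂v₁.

-170

15·(-7) - 5·13 = -105 - 65 = -170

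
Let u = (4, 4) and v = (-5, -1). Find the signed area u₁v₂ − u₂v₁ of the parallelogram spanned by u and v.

16

4·(-1) - 4·(-5) = -4 - (-20) = 16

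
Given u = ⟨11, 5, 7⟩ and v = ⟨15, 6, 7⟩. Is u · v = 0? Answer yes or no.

no

u · v = 11·15 + 5·6 + 7·7 = 165 + 30 + 49 = 244
Nonzero, so the vectors are not orthogonal.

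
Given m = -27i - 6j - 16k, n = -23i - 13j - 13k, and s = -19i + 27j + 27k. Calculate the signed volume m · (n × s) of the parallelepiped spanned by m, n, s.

n × s:
i: (-13)·27 - (-13)·27 = -351 - (-351) = 0
j: (-13)·(-19) - (-23)·27 = 247 - (-621) = 868
k: (-23)·27 - (-13)·(-19) = -621 - 247 = -868
n × s = (0, 868, -868)
m · (n × s) = (-27)·0 + (-6)·868 + (-16)·(-868) = 0 - 5208 + 13888 = 8680

8680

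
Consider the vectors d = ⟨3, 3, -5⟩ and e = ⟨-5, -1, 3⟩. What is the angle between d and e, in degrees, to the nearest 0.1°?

d · e = 3·(-5) + 3·(-1) + (-5)·3 = -15 - 3 - 15 = -33
|d|² = 9 + 9 + 25 = 43,  |d| = √43 ≈ 6.557439
|e|² = 25 + 1 + 9 = 35,  |e| = √35 ≈ 5.916080
cos θ = -33 / (6.557439 · 5.916080) ≈ -0.85064
θ = arccos(-0.85064) ≈ 148.3°

148.3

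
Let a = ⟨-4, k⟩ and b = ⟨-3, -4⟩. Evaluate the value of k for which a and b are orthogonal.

a · b = (-4)·(-3) + k·(-4) = 12 - 4k
Set equal to 0: -4k = -12, so k = 3.

3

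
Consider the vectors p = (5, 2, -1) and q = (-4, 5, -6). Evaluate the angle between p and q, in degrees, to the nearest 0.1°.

p · q = 5·(-4) + 2·5 + (-1)·(-6) = -20 + 10 + 6 = -4
|p|² = 25 + 4 + 1 = 30,  |p| = √30 ≈ 5.477226
|q|² = 16 + 25 + 36 = 77,  |q| = √77 ≈ 8.774964
cos θ = -4 / (5.477226 · 8.774964) ≈ -0.08323
θ = arccos(-0.08323) ≈ 94.8°

94.8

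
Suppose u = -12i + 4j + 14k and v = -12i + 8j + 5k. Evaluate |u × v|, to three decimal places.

i: 4·5 - 14·8 = 20 - 112 = -92
j: 14·(-12) - (-12)·5 = -168 - (-60) = -108
k: (-12)·8 - 4·(-12) = -96 - (-48) = -48
u × v = (-92, -108, -48)
|u × v| = √((-92)² + (-108)² + (-48)²) = √22432 ≈ 149.7732

149.773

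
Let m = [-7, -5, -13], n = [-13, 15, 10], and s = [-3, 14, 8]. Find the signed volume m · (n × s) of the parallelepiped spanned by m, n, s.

1551

n × s:
i: 15·8 - 10·14 = 120 - 140 = -20
j: 10·(-3) - (-13)·8 = -30 - (-104) = 74
k: (-13)·14 - 15·(-3) = -182 - (-45) = -137
n × s = (-20, 74, -137)
m · (n × s) = (-7)·(-20) + (-5)·74 + (-13)·(-137) = 140 - 370 + 1781 = 1551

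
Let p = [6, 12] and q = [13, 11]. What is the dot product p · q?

p · q = 6·13 + 12·11 = 78 + 132 = 210

210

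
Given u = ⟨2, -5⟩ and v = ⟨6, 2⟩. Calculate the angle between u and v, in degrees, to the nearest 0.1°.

u · v = 2·6 + (-5)·2 = 12 - 10 = 2
|u|² = 4 + 25 = 29,  |u| = √29 ≈ 5.385165
|v|² = 36 + 4 = 40,  |v| = √40 ≈ 6.324555
cos θ = 2 / (5.385165 · 6.324555) ≈ 0.05872
θ = arccos(0.05872) ≈ 86.6°

86.6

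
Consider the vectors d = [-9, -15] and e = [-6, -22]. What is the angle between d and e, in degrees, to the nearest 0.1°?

15.7

d · e = (-9)·(-6) + (-15)·(-22) = 54 + 330 = 384
|d|² = 81 + 225 = 306,  |d| = √306 ≈ 17.492856
|e|² = 36 + 484 = 520,  |e| = √520 ≈ 22.803509
cos θ = 384 / (17.492856 · 22.803509) ≈ 0.96265
θ = arccos(0.96265) ≈ 15.7°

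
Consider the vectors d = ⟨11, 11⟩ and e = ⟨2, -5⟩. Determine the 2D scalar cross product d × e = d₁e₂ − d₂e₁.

-77

11·(-5) - 11·2 = -55 - 22 = -77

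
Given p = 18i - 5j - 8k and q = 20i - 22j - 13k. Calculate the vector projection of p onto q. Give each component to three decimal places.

p · q = 18·20 + (-5)·(-22) + (-8)·(-13) = 360 + 110 + 104 = 574
|q|² = 400 + 484 + 169 = 1053
proj_q p = (574/1053) · (20, -22, -13) ≈ (10.902, -11.992, -7.086)

(10.902, -11.992, -7.086)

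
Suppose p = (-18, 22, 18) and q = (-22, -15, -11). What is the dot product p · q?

p · q = (-18)·(-22) + 22·(-15) + 18·(-11) = 396 - 330 - 198 = -132

-132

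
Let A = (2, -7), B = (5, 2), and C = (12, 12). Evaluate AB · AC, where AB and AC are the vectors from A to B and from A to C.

201

AB = B − A = (3, 9)
AC = C − A = (10, 19)
AB · AC = 3·10 + 9·19 = 30 + 171 = 201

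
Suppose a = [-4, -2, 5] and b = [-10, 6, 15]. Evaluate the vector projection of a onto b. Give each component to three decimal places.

a · b = (-4)·(-10) + (-2)·6 + 5·15 = 40 - 12 + 75 = 103
|b|² = 100 + 36 + 225 = 361
proj_b a = (103/361) · (-10, 6, 15) ≈ (-2.853, 1.712, 4.280)

(-2.853, 1.712, 4.280)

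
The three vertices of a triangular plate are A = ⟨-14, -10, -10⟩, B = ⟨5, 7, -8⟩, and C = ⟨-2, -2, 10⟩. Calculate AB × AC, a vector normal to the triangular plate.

(324, -356, -52)

AB = (19, 17, 2)
AC = (12, 8, 20)
i: 17·20 - 2·8 = 340 - 16 = 324
j: 2·12 - 19·20 = 24 - 380 = -356
k: 19·8 - 17·12 = 152 - 204 = -52
AB × AC = (324, -356, -52)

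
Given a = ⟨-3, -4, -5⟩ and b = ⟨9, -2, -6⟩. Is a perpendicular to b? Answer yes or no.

no

a · b = (-3)·9 + (-4)·(-2) + (-5)·(-6) = -27 + 8 + 30 = 11
Nonzero, so the vectors are not orthogonal.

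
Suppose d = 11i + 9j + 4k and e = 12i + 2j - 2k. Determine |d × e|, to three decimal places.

i: 9·(-2) - 4·2 = -18 - 8 = -26
j: 4·12 - 11·(-2) = 48 - (-22) = 70
k: 11·2 - 9·12 = 22 - 108 = -86
d × e = (-26, 70, -86)
|d × e| = √((-26)² + 70² + (-86)²) = √12972 ≈ 113.8947

113.895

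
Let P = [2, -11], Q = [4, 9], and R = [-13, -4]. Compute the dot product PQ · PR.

PQ = Q − P = (2, 20)
PR = R − P = (-15, 7)
PQ · PR = 2·(-15) + 20·7 = -30 + 140 = 110

110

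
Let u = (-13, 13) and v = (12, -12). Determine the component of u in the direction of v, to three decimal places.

u · v = (-13)·12 + 13·(-12) = -156 - 156 = -312
|v| = √(144 + 144) = √288 ≈ 16.9706
comp_v u = -312 / √288 ≈ -18.385

-18.385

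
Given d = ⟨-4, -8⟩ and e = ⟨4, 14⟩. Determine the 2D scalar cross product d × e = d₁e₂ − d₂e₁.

-24

(-4)·14 - (-8)·4 = -56 - (-32) = -24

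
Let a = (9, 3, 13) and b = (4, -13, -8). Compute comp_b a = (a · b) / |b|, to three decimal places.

a · b = 9·4 + 3·(-13) + 13·(-8) = 36 - 39 - 104 = -107
|b| = √(16 + 169 + 64) = √249 ≈ 15.7797
comp_b a = -107 / √249 ≈ -6.781

-6.781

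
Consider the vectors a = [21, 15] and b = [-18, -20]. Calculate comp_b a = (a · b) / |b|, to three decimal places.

-25.198

a · b = 21·(-18) + 15·(-20) = -378 - 300 = -678
|b| = √(324 + 400) = √724 ≈ 26.9072
comp_b a = -678 / √724 ≈ -25.198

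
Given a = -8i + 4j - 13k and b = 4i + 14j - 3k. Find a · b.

63

a · b = (-8)·4 + 4·14 + (-13)·(-3) = -32 + 56 + 39 = 63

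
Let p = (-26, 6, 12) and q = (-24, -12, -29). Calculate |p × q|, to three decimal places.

i: 6·(-29) - 12·(-12) = -174 - (-144) = -30
j: 12·(-24) - (-26)·(-29) = -288 - 754 = -1042
k: (-26)·(-12) - 6·(-24) = 312 - (-144) = 456
p × q = (-30, -1042, 456)
|p × q| = √((-30)² + (-1042)² + 456²) = √1294600 ≈ 1137.8049

1137.805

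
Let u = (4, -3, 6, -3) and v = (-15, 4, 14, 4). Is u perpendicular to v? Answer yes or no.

yes

u · v = 4·(-15) + (-3)·4 + 6·14 + (-3)·4 = -60 - 12 + 84 - 12 = 0
Zero, so the vectors are orthogonal.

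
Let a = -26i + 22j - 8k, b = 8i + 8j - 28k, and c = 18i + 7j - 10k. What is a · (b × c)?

b × c:
i: 8·(-10) - (-28)·7 = -80 - (-196) = 116
j: (-28)·18 - 8·(-10) = -504 - (-80) = -424
k: 8·7 - 8·18 = 56 - 144 = -88
b × c = (116, -424, -88)
a · (b × c) = (-26)·116 + 22·(-424) + (-8)·(-88) = -3016 - 9328 + 704 = -11640

-11640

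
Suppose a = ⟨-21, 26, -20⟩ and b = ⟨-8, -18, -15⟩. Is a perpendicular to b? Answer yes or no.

yes

a · b = (-21)·(-8) + 26·(-18) + (-20)·(-15) = 168 - 468 + 300 = 0
Zero, so the vectors are orthogonal.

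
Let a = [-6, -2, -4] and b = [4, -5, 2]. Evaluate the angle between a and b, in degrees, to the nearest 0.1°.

a · b = (-6)·4 + (-2)·(-5) + (-4)·2 = -24 + 10 - 8 = -22
|a|² = 36 + 4 + 16 = 56,  |a| = √56 ≈ 7.483315
|b|² = 16 + 25 + 4 = 45,  |b| = √45 ≈ 6.708204
cos θ = -22 / (7.483315 · 6.708204) ≈ -0.43825
θ = arccos(-0.43825) ≈ 116.0°

116.0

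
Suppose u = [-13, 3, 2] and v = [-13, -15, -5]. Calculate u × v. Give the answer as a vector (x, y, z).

i: 3·(-5) - 2·(-15) = -15 - (-30) = 15
j: 2·(-13) - (-13)·(-5) = -26 - 65 = -91
k: (-13)·(-15) - 3·(-13) = 195 - (-39) = 234
u × v = (15, -91, 234)

(15, -91, 234)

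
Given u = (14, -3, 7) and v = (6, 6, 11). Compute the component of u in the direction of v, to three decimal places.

u · v = 14·6 + (-3)·6 + 7·11 = 84 - 18 + 77 = 143
|v| = √(36 + 36 + 121) = √193 ≈ 13.8924
comp_v u = 143 / √193 ≈ 10.293

10.293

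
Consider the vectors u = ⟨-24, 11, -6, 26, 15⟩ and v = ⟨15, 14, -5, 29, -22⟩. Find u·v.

u · v = (-24)·15 + 11·14 + (-6)·(-5) + 26·29 + 15·(-22) = -360 + 154 + 30 + 754 - 330 = 248

248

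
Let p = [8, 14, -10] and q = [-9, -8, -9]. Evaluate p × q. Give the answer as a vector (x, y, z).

i: 14·(-9) - (-10)·(-8) = -126 - 80 = -206
j: (-10)·(-9) - 8·(-9) = 90 - (-72) = 162
k: 8·(-8) - 14·(-9) = -64 - (-126) = 62
p × q = (-206, 162, 62)

(-206, 162, 62)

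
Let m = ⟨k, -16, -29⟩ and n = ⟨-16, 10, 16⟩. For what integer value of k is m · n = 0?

m · n = k·(-16) + (-16)·10 + (-29)·16 = -624 - 16k
Set equal to 0: -16k = 624, so k = -39.

-39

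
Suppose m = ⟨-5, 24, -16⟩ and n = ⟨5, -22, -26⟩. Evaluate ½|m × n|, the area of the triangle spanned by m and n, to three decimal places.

i: 24·(-26) - (-16)·(-22) = -624 - 352 = -976
j: (-16)·5 - (-5)·(-26) = -80 - 130 = -210
k: (-5)·(-22) - 24·5 = 110 - 120 = -10
m × n = (-976, -210, -10)
|m × n| = √((-976)² + (-210)² + (-10)²) = √996776 ≈ 998.3867
area = ½ · 998.3867 ≈ 499.193

499.193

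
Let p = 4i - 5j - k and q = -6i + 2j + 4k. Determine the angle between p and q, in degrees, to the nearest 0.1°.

p · q = 4·(-6) + (-5)·2 + (-1)·4 = -24 - 10 - 4 = -38
|p|² = 16 + 25 + 1 = 42,  |p| = √42 ≈ 6.480741
|q|² = 36 + 4 + 16 = 56,  |q| = √56 ≈ 7.483315
cos θ = -38 / (6.480741 · 7.483315) ≈ -0.78355
θ = arccos(-0.78355) ≈ 141.6°

141.6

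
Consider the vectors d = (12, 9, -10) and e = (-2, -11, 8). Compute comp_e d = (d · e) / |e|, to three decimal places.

-14.766

d · e = 12·(-2) + 9·(-11) + (-10)·8 = -24 - 99 - 80 = -203
|e| = √(4 + 121 + 64) = √189 ≈ 13.7477
comp_e d = -203 / √189 ≈ -14.766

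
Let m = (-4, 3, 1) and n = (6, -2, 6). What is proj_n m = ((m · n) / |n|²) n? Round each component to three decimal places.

m · n = (-4)·6 + 3·(-2) + 1·6 = -24 - 6 + 6 = -24
|n|² = 36 + 4 + 36 = 76
proj_n m = (-24/76) · (6, -2, 6) ≈ (-1.895, 0.632, -1.895)

(-1.895, 0.632, -1.895)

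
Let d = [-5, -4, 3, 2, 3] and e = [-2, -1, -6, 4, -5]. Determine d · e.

d · e = (-5)·(-2) + (-4)·(-1) + 3·(-6) + 2·4 + 3·(-5) = 10 + 4 - 18 + 8 - 15 = -11

-11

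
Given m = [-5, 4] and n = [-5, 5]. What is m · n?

45

m · n = (-5)·(-5) + 4·5 = 25 + 20 = 45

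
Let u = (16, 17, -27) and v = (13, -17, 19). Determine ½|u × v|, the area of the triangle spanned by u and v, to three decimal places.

i: 17·19 - (-27)·(-17) = 323 - 459 = -136
j: (-27)·13 - 16·19 = -351 - 304 = -655
k: 16·(-17) - 17·13 = -272 - 221 = -493
u × v = (-136, -655, -493)
|u × v| = √((-136)² + (-655)² + (-493)²) = √690570 ≈ 831.0054
area = ½ · 831.0054 ≈ 415.503

415.503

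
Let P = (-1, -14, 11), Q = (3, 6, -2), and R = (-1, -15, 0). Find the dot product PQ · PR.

123

PQ = Q − P = (4, 20, -13)
PR = R − P = (0, -1, -11)
PQ · PR = 4·0 + 20·(-1) + (-13)·(-11) = 0 - 20 + 143 = 123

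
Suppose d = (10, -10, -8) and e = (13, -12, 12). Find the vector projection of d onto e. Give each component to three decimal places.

(4.381, -4.044, 4.044)

d · e = 10·13 + (-10)·(-12) + (-8)·12 = 130 + 120 - 96 = 154
|e|² = 169 + 144 + 144 = 457
proj_e d = (154/457) · (13, -12, 12) ≈ (4.381, -4.044, 4.044)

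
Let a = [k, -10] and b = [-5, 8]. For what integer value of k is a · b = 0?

-16

a · b = k·(-5) + (-10)·8 = -80 - 5k
Set equal to 0: -5k = 80, so k = -16.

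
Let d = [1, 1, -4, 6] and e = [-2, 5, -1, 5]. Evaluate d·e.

37

d · e = 1·(-2) + 1·5 + (-4)·(-1) + 6·5 = -2 + 5 + 4 + 30 = 37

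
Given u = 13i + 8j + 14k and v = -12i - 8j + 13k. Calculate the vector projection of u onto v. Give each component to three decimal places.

(1.210, 0.806, -1.310)

u · v = 13·(-12) + 8·(-8) + 14·13 = -156 - 64 + 182 = -38
|v|² = 144 + 64 + 169 = 377
proj_v u = (-38/377) · (-12, -8, 13) ≈ (1.210, 0.806, -1.310)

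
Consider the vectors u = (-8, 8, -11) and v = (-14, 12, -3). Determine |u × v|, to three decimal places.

i: 8·(-3) - (-11)·12 = -24 - (-132) = 108
j: (-11)·(-14) - (-8)·(-3) = 154 - 24 = 130
k: (-8)·12 - 8·(-14) = -96 - (-112) = 16
u × v = (108, 130, 16)
|u × v| = √(108² + 130² + 16²) = √28820 ≈ 169.7645

169.765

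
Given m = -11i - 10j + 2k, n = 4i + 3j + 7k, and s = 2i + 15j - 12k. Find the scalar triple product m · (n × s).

n × s:
i: 3·(-12) - 7·15 = -36 - 105 = -141
j: 7·2 - 4·(-12) = 14 - (-48) = 62
k: 4·15 - 3·2 = 60 - 6 = 54
n × s = (-141, 62, 54)
m · (n × s) = (-11)·(-141) + (-10)·62 + 2·54 = 1551 - 620 + 108 = 1039

1039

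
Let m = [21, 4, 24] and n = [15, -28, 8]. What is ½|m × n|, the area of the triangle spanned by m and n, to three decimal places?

487.951

i: 4·8 - 24·(-28) = 32 - (-672) = 704
j: 24·15 - 21·8 = 360 - 168 = 192
k: 21·(-28) - 4·15 = -588 - 60 = -648
m × n = (704, 192, -648)
|m × n| = √(704² + 192² + (-648)²) = √952384 ≈ 975.9016
area = ½ · 975.9016 ≈ 487.951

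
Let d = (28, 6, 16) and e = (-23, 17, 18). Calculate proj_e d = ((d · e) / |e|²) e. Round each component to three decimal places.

d · e = 28·(-23) + 6·17 + 16·18 = -644 + 102 + 288 = -254
|e|² = 529 + 289 + 324 = 1142
proj_e d = (-254/1142) · (-23, 17, 18) ≈ (5.116, -3.781, -4.004)

(5.116, -3.781, -4.004)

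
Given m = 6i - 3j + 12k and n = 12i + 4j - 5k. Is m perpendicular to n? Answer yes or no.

m · n = 6·12 + (-3)·4 + 12·(-5) = 72 - 12 - 60 = 0
Zero, so the vectors are orthogonal.

yes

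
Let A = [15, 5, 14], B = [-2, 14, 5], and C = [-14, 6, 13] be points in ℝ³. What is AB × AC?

AB = (-17, 9, -9)
AC = (-29, 1, -1)
i: 9·(-1) - (-9)·1 = -9 - (-9) = 0
j: (-9)·(-29) - (-17)·(-1) = 261 - 17 = 244
k: (-17)·1 - 9·(-29) = -17 - (-261) = 244
AB × AC = (0, 244, 244)

(0, 244, 244)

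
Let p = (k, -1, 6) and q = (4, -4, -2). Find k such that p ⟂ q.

p · q = k·4 + (-1)·(-4) + 6·(-2) = -8 + 4k
Set equal to 0: 4k = 8, so k = 2.

2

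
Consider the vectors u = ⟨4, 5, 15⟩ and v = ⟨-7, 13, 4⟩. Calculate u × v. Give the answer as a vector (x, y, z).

(-175, -121, 87)

i: 5·4 - 15·13 = 20 - 195 = -175
j: 15·(-7) - 4·4 = -105 - 16 = -121
k: 4·13 - 5·(-7) = 52 - (-35) = 87
u × v = (-175, -121, 87)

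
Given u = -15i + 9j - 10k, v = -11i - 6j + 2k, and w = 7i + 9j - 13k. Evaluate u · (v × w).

-1491

v × w:
i: (-6)·(-13) - 2·9 = 78 - 18 = 60
j: 2·7 - (-11)·(-13) = 14 - 143 = -129
k: (-11)·9 - (-6)·7 = -99 - (-42) = -57
v × w = (60, -129, -57)
u · (v × w) = (-15)·60 + 9·(-129) + (-10)·(-57) = -900 - 1161 + 570 = -1491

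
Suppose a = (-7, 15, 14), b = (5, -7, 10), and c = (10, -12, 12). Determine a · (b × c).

b × c:
i: (-7)·12 - 10·(-12) = -84 - (-120) = 36
j: 10·10 - 5·12 = 100 - 60 = 40
k: 5·(-12) - (-7)·10 = -60 - (-70) = 10
b × c = (36, 40, 10)
a · (b × c) = (-7)·36 + 15·40 + 14·10 = -252 + 600 + 140 = 488

488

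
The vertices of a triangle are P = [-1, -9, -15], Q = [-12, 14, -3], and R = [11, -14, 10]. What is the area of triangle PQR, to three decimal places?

PQ = (-11, 23, 12),  PR = (12, -5, 25)
i: 23·25 - 12·(-5) = 575 - (-60) = 635
j: 12·12 - (-11)·25 = 144 - (-275) = 419
k: (-11)·(-5) - 23·12 = 55 - 276 = -221
PQ × PR = (635, 419, -221)
|PQ × PR| = √627627 ≈ 792.2291
area = ½ · 792.2291 ≈ 396.115

396.115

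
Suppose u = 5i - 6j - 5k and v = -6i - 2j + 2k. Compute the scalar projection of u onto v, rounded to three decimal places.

-4.221

u · v = 5·(-6) + (-6)·(-2) + (-5)·2 = -30 + 12 - 10 = -28
|v| = √(36 + 4 + 4) = √44 ≈ 6.6332
comp_v u = -28 / √44 ≈ -4.221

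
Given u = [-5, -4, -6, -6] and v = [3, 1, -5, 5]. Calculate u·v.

-19

u · v = (-5)·3 + (-4)·1 + (-6)·(-5) + (-6)·5 = -15 - 4 + 30 - 30 = -19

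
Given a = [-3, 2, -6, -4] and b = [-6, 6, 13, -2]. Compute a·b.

-40

a · b = (-3)·(-6) + 2·6 + (-6)·13 + (-4)·(-2) = 18 + 12 - 78 + 8 = -40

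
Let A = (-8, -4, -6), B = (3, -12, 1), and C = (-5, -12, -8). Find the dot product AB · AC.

83

AB = B − A = (11, -8, 7)
AC = C − A = (3, -8, -2)
AB · AC = 11·3 + (-8)·(-8) + 7·(-2) = 33 + 64 - 14 = 83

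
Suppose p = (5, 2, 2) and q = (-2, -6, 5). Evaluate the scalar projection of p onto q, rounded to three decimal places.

p · q = 5·(-2) + 2·(-6) + 2·5 = -10 - 12 + 10 = -12
|q| = √(4 + 36 + 25) = √65 ≈ 8.0623
comp_q p = -12 / √65 ≈ -1.488

-1.488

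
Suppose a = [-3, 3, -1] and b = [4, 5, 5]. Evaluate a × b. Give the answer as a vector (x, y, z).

(20, 11, -27)

i: 3·5 - (-1)·5 = 15 - (-5) = 20
j: (-1)·4 - (-3)·5 = -4 - (-15) = 11
k: (-3)·5 - 3·4 = -15 - 12 = -27
a × b = (20, 11, -27)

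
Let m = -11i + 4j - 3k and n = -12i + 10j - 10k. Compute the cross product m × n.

i: 4·(-10) - (-3)·10 = -40 - (-30) = -10
j: (-3)·(-12) - (-11)·(-10) = 36 - 110 = -74
k: (-11)·10 - 4·(-12) = -110 - (-48) = -62
m × n = (-10, -74, -62)

(-10, -74, -62)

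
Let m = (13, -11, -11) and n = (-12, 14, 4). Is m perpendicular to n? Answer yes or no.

m · n = 13·(-12) + (-11)·14 + (-11)·4 = -156 - 154 - 44 = -354
Nonzero, so the vectors are not orthogonal.

no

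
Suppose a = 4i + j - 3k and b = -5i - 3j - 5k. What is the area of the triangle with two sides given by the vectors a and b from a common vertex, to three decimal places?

i: 1·(-5) - (-3)·(-3) = -5 - 9 = -14
j: (-3)·(-5) - 4·(-5) = 15 - (-20) = 35
k: 4·(-3) - 1·(-5) = -12 - (-5) = -7
a × b = (-14, 35, -7)
|a × b| = √((-14)² + 35² + (-7)²) = √1470 ≈ 38.3406
area = ½ · 38.3406 ≈ 19.170

19.170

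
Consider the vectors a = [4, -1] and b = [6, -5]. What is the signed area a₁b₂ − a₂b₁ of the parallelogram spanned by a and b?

-14

4·(-5) - (-1)·6 = -20 - (-6) = -14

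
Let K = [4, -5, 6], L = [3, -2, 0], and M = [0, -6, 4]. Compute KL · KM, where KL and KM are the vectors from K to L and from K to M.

13

KL = L − K = (-1, 3, -6)
KM = M − K = (-4, -1, -2)
KL · KM = (-1)·(-4) + 3·(-1) + (-6)·(-2) = 4 - 3 + 12 = 13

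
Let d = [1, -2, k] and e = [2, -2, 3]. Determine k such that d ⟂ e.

-2

d · e = 1·2 + (-2)·(-2) + k·3 = 6 + 3k
Set equal to 0: 3k = -6, so k = -2.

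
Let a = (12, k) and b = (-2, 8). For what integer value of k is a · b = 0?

3

a · b = 12·(-2) + k·8 = -24 + 8k
Set equal to 0: 8k = 24, so k = 3.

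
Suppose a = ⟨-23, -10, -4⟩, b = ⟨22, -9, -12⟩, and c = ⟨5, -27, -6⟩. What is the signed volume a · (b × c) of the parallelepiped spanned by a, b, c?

b × c:
i: (-9)·(-6) - (-12)·(-27) = 54 - 324 = -270
j: (-12)·5 - 22·(-6) = -60 - (-132) = 72
k: 22·(-27) - (-9)·5 = -594 - (-45) = -549
b × c = (-270, 72, -549)
a · (b × c) = (-23)·(-270) + (-10)·72 + (-4)·(-549) = 6210 - 720 + 2196 = 7686

7686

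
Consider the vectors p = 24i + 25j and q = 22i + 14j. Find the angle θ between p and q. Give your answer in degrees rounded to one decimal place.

p · q = 24·22 + 25·14 = 528 + 350 = 878
|p|² = 576 + 625 = 1201,  |p| = √1201 ≈ 34.655447
|q|² = 484 + 196 = 680,  |q| = √680 ≈ 26.076810
cos θ = 878 / (34.655447 · 26.076810) ≈ 0.97156
θ = arccos(0.97156) ≈ 13.7°

13.7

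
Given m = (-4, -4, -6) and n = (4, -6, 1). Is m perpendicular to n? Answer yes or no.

no

m · n = (-4)·4 + (-4)·(-6) + (-6)·1 = -16 + 24 - 6 = 2
Nonzero, so the vectors are not orthogonal.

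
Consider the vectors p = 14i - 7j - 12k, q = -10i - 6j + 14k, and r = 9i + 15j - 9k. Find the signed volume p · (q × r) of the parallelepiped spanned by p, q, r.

-1284

q × r:
i: (-6)·(-9) - 14·15 = 54 - 210 = -156
j: 14·9 - (-10)·(-9) = 126 - 90 = 36
k: (-10)·15 - (-6)·9 = -150 - (-54) = -96
q × r = (-156, 36, -96)
p · (q × r) = 14·(-156) + (-7)·36 + (-12)·(-96) = -2184 - 252 + 1152 = -1284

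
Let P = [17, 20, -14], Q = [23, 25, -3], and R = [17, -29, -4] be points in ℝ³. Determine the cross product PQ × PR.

PQ = (6, 5, 11)
PR = (0, -49, 10)
i: 5·10 - 11·(-49) = 50 - (-539) = 589
j: 11·0 - 6·10 = 0 - 60 = -60
k: 6·(-49) - 5·0 = -294 - 0 = -294
PQ × PR = (589, -60, -294)

(589, -60, -294)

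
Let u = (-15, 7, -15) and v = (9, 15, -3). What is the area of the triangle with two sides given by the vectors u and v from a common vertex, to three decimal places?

i: 7·(-3) - (-15)·15 = -21 - (-225) = 204
j: (-15)·9 - (-15)·(-3) = -135 - 45 = -180
k: (-15)·15 - 7·9 = -225 - 63 = -288
u × v = (204, -180, -288)
|u × v| = √(204² + (-180)² + (-288)²) = √156960 ≈ 396.1818
area = ½ · 396.1818 ≈ 198.091

198.091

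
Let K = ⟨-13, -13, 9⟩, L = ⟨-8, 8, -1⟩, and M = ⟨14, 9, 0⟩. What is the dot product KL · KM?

687

KL = L − K = (5, 21, -10)
KM = M − K = (27, 22, -9)
KL · KM = 5·27 + 21·22 + (-10)·(-9) = 135 + 462 + 90 = 687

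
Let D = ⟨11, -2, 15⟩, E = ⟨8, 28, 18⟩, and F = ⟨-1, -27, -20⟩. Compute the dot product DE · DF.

-819

DE = E − D = (-3, 30, 3)
DF = F − D = (-12, -25, -35)
DE · DF = (-3)·(-12) + 30·(-25) + 3·(-35) = 36 - 750 - 105 = -819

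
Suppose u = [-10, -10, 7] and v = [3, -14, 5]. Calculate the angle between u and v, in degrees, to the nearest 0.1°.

u · v = (-10)·3 + (-10)·(-14) + 7·5 = -30 + 140 + 35 = 145
|u|² = 100 + 100 + 49 = 249,  |u| = √249 ≈ 15.779734
|v|² = 9 + 196 + 25 = 230,  |v| = √230 ≈ 15.165751
cos θ = 145 / (15.779734 · 15.165751) ≈ 0.60590
θ = arccos(0.60590) ≈ 52.7°

52.7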